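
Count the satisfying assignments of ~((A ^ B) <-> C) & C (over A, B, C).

  A   |   B   |   C   || (~((A ^ B) <-> C) & C)
 True |  True |  True ||          True         
 True |  True | False ||         False         
 True | False |  True ||         False         
 True | False | False ||         False         
False |  True |  True ||         False         
False |  True | False ||         False         
False | False |  True ||          True         
False | False | False ||         False         
The formula is true on 2 of the 8 rows.

2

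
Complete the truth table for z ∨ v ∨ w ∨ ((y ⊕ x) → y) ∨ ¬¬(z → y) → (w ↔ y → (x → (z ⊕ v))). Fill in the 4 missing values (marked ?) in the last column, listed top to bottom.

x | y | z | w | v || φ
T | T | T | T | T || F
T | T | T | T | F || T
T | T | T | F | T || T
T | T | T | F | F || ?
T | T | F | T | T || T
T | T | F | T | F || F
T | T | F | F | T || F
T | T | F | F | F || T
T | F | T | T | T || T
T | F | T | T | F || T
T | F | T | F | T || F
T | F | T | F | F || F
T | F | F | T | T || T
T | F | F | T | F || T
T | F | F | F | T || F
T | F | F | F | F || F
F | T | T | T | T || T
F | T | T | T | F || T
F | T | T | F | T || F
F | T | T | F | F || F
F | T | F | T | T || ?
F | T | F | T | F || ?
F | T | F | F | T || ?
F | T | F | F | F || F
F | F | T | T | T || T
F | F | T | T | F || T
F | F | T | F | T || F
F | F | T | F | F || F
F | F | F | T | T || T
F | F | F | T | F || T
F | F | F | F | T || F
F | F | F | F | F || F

F, T, T, F

Row x=T, y=T, z=T, w=F, v=F: (z ∨ v ∨ w ∨ ((y ⊕ x) → y) ∨ ¬¬(z → y)) = T, (w ↔ y → (x → (z ⊕ v))) = F, so the formula = F.
Row x=F, y=T, z=F, w=T, v=T: (z ∨ v ∨ w ∨ ((y ⊕ x) → y) ∨ ¬¬(z → y)) = T, (w ↔ y → (x → (z ⊕ v))) = T, so the formula = T.
Row x=F, y=T, z=F, w=T, v=F: (z ∨ v ∨ w ∨ ((y ⊕ x) → y) ∨ ¬¬(z → y)) = T, (w ↔ y → (x → (z ⊕ v))) = T, so the formula = T.
Row x=F, y=T, z=F, w=F, v=T: (z ∨ v ∨ w ∨ ((y ⊕ x) → y) ∨ ¬¬(z → y)) = T, (w ↔ y → (x → (z ⊕ v))) = F, so the formula = F.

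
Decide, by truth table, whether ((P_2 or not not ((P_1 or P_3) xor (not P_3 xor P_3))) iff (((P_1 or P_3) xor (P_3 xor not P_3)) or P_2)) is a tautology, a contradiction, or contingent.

tautology

P_1 | P_2 | P_3 || φ
 T  |  T  |  T  || T
 T  |  T  |  F  || T
 T  |  F  |  T  || T
 T  |  F  |  F  || T
 F  |  T  |  T  || T
 F  |  T  |  F  || T
 F  |  F  |  T  || T
 F  |  F  |  F  || T
Every row is T, so the formula is a tautology.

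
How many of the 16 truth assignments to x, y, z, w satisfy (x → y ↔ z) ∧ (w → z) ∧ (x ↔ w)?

3

x | y | z | w | (x → y) | ((x → y) ↔ z) | (w → z) | (x ↔ w) | ((w → z) ∧ (x ↔ w)) | φ
- | - | - | - | ------- | ------------- | ------- | ------- | ------------------- | -
0 | 0 | 0 | 0 |    1    |       0       |    1    |    1    |          1          | 0
0 | 0 | 0 | 1 |    1    |       0       |    0    |    0    |          0          | 0
0 | 0 | 1 | 0 |    1    |       1       |    1    |    1    |          1          | 1
0 | 0 | 1 | 1 |    1    |       1       |    1    |    0    |          0          | 0
0 | 1 | 0 | 0 |    1    |       0       |    1    |    1    |          1          | 0
0 | 1 | 0 | 1 |    1    |       0       |    0    |    0    |          0          | 0
0 | 1 | 1 | 0 |    1    |       1       |    1    |    1    |          1          | 1
0 | 1 | 1 | 1 |    1    |       1       |    1    |    0    |          0          | 0
1 | 0 | 0 | 0 |    0    |       1       |    1    |    0    |          0          | 0
1 | 0 | 0 | 1 |    0    |       1       |    0    |    1    |          0          | 0
1 | 0 | 1 | 0 |    0    |       0       |    1    |    0    |          0          | 0
1 | 0 | 1 | 1 |    0    |       0       |    1    |    1    |          1          | 0
1 | 1 | 0 | 0 |    1    |       0       |    1    |    0    |          0          | 0
1 | 1 | 0 | 1 |    1    |       0       |    0    |    1    |          0          | 0
1 | 1 | 1 | 0 |    1    |       1       |    1    |    0    |          0          | 0
1 | 1 | 1 | 1 |    1    |       1       |    1    |    1    |          1          | 1
The formula is true on 3 of the 16 rows.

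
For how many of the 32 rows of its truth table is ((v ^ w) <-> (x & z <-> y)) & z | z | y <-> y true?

x  y  z  w  v  |  φ
F  F  F  F  F  |  T
F  F  F  F  T  |  T
F  F  F  T  F  |  T
F  F  F  T  T  |  T
F  F  T  F  F  |  F
F  F  T  F  T  |  F
F  F  T  T  F  |  F
F  F  T  T  T  |  F
F  T  F  F  F  |  T
F  T  F  F  T  |  T
F  T  F  T  F  |  T
F  T  F  T  T  |  T
F  T  T  F  F  |  T
F  T  T  F  T  |  T
F  T  T  T  F  |  T
F  T  T  T  T  |  T
T  F  F  F  F  |  T
T  F  F  F  T  |  T
T  F  F  T  F  |  T
T  F  F  T  T  |  T
T  F  T  F  F  |  F
T  F  T  F  T  |  F
T  F  T  T  F  |  F
T  F  T  T  T  |  F
T  T  F  F  F  |  T
T  T  F  F  T  |  T
T  T  F  T  F  |  T
T  T  F  T  T  |  T
T  T  T  F  F  |  T
T  T  T  F  T  |  T
T  T  T  T  F  |  T
T  T  T  T  T  |  T
The formula is true on 24 of the 32 rows.

24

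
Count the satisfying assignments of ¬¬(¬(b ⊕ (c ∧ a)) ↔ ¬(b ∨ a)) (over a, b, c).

6

a  b  c  |  (c ∧ a)  (b ⊕ (c ∧ a))  ¬(b ⊕ (c ∧ a))  (b ∨ a)  ¬(b ∨ a)  (¬(b ⊕ (c ∧ a)) ↔ ¬(b ∨ a))  ¬(¬(b ⊕ (c ∧ a)) ↔ ¬(b ∨ a))  ¬¬(¬(b ⊕ (c ∧ a)) ↔ ¬(b ∨ a))
0  0  0  |     0           0              1            0        1                   1                            0                              1              
0  0  1  |     0           0              1            0        1                   1                            0                              1              
0  1  0  |     0           1              0            1        0                   1                            0                              1              
0  1  1  |     0           1              0            1        0                   1                            0                              1              
1  0  0  |     0           0              1            1        0                   0                            1                              0              
1  0  1  |     1           1              0            1        0                   1                            0                              1              
1  1  0  |     0           1              0            1        0                   1                            0                              1              
1  1  1  |     1           0              1            1        0                   0                            1                              0              
The formula is true on 6 of the 8 rows.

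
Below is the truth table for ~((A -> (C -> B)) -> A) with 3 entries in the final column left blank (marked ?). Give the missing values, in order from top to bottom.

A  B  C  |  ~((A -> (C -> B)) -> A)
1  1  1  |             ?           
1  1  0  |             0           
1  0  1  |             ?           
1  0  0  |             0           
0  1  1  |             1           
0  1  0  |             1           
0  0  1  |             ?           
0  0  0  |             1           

Row A=1, B=1, C=1: (A -> (C -> B)) = 1, ((A -> (C -> B)) -> A) = 1, so ~((A -> (C -> B)) -> A) = 0.
Row A=1, B=0, C=1: (A -> (C -> B)) = 0, ((A -> (C -> B)) -> A) = 1, so ~((A -> (C -> B)) -> A) = 0.
Row A=0, B=0, C=1: (A -> (C -> B)) = 1, ((A -> (C -> B)) -> A) = 0, so ~((A -> (C -> B)) -> A) = 1.

0, 0, 1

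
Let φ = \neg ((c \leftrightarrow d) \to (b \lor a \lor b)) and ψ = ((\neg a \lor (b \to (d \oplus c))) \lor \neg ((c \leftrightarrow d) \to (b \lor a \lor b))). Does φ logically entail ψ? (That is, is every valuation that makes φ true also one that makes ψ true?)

a | b | c | d | φ | ψ
- | - | - | - | - | -
T | T | T | T | F | F
T | T | T | F | F | T
T | T | F | T | F | T
T | T | F | F | F | F
T | F | T | T | F | T
T | F | T | F | F | T
T | F | F | T | F | T
T | F | F | F | F | T
F | T | T | T | F | T
F | T | T | F | F | T
F | T | F | T | F | T
F | T | F | F | F | T
F | F | T | T | T | T
F | F | T | F | F | T
F | F | F | T | F | T
F | F | F | F | T | T
In every row where φ is true, ψ is also true, so φ ⊨ ψ.

yes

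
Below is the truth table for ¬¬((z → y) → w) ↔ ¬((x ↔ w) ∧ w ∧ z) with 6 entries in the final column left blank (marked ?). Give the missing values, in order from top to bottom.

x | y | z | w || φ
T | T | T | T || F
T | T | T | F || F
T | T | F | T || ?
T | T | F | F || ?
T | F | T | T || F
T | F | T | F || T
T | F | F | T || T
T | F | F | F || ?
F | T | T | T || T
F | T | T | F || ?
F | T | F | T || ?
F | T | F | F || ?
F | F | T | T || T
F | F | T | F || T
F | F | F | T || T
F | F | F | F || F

T, F, F, F, T, F

Row x=T, y=T, z=F, w=T: ¬¬((z → y) → w) = T, ¬((x ↔ w) ∧ w ∧ z) = T, so the formula = T.
Row x=T, y=T, z=F, w=F: ¬¬((z → y) → w) = F, ¬((x ↔ w) ∧ w ∧ z) = T, so the formula = F.
Row x=T, y=F, z=F, w=F: ¬¬((z → y) → w) = F, ¬((x ↔ w) ∧ w ∧ z) = T, so the formula = F.
Row x=F, y=T, z=T, w=F: ¬¬((z → y) → w) = F, ¬((x ↔ w) ∧ w ∧ z) = T, so the formula = F.
Row x=F, y=T, z=F, w=T: ¬¬((z → y) → w) = T, ¬((x ↔ w) ∧ w ∧ z) = T, so the formula = T.
Row x=F, y=T, z=F, w=F: ¬¬((z → y) → w) = F, ¬((x ↔ w) ∧ w ∧ z) = T, so the formula = F.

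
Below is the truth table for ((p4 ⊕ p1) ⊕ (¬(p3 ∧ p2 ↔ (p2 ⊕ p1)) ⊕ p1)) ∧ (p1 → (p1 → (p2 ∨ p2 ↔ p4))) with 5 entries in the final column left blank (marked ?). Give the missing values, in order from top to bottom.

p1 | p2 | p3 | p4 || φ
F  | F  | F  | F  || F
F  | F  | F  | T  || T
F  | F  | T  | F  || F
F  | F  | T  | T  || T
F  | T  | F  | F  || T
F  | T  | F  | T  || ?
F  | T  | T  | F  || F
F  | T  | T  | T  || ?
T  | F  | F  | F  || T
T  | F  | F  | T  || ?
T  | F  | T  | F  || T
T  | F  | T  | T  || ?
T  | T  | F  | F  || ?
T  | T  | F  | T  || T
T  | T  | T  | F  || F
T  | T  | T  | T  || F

Row p1=F, p2=T, p3=F, p4=T: ((p4 ⊕ p1) ⊕ (¬(p3 ∧ p2 ↔ (p2 ⊕ p1)) ⊕ p1)) = F, (p1 → (p1 → (p2 ∨ p2 ↔ p4))) = T, so the formula = F.
Row p1=F, p2=T, p3=T, p4=T: ((p4 ⊕ p1) ⊕ (¬(p3 ∧ p2 ↔ (p2 ⊕ p1)) ⊕ p1)) = T, (p1 → (p1 → (p2 ∨ p2 ↔ p4))) = T, so the formula = T.
Row p1=T, p2=F, p3=F, p4=T: ((p4 ⊕ p1) ⊕ (¬(p3 ∧ p2 ↔ (p2 ⊕ p1)) ⊕ p1)) = F, (p1 → (p1 → (p2 ∨ p2 ↔ p4))) = F, so the formula = F.
Row p1=T, p2=F, p3=T, p4=T: ((p4 ⊕ p1) ⊕ (¬(p3 ∧ p2 ↔ (p2 ⊕ p1)) ⊕ p1)) = F, (p1 → (p1 → (p2 ∨ p2 ↔ p4))) = F, so the formula = F.
Row p1=T, p2=T, p3=F, p4=F: ((p4 ⊕ p1) ⊕ (¬(p3 ∧ p2 ↔ (p2 ⊕ p1)) ⊕ p1)) = F, (p1 → (p1 → (p2 ∨ p2 ↔ p4))) = F, so the formula = F.

F, T, F, F, F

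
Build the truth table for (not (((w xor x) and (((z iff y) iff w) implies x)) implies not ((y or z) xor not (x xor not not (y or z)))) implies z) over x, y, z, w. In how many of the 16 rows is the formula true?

  x      y      z      w    |    φ  
False  False  False  False  |   True
False  False  False   True  |   True
False  False   True  False  |   True
False  False   True   True  |   True
False   True  False  False  |   True
False   True  False   True  |  False
False   True   True  False  |   True
False   True   True   True  |   True
 True  False  False  False  |   True
 True  False  False   True  |   True
 True  False   True  False  |   True
 True  False   True   True  |   True
 True   True  False  False  |   True
 True   True  False   True  |   True
 True   True   True  False  |   True
 True   True   True   True  |   True
The formula is true on 15 of the 16 rows.

15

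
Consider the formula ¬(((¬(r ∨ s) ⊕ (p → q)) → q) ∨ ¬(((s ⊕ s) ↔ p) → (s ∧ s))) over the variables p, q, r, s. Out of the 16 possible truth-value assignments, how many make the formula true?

3

p | q | r | s || φ
1 | 1 | 1 | 1 || 0
1 | 1 | 1 | 0 || 0
1 | 1 | 0 | 1 || 0
1 | 1 | 0 | 0 || 0
1 | 0 | 1 | 1 || 0
1 | 0 | 1 | 0 || 0
1 | 0 | 0 | 1 || 0
1 | 0 | 0 | 0 || 1
0 | 1 | 1 | 1 || 0
0 | 1 | 1 | 0 || 0
0 | 1 | 0 | 1 || 0
0 | 1 | 0 | 0 || 0
0 | 0 | 1 | 1 || 1
0 | 0 | 1 | 0 || 0
0 | 0 | 0 | 1 || 1
0 | 0 | 0 | 0 || 0
The formula is true on 3 of the 16 rows.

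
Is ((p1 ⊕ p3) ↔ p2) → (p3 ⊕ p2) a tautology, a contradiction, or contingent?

p1  p2  p3  |  (((p1 ⊕ p3) ↔ p2) → (p3 ⊕ p2))
T   T   T   |                T               
T   T   F   |                T               
T   F   T   |                T               
T   F   F   |                T               
F   T   T   |                F               
F   T   F   |                T               
F   F   T   |                T               
F   F   F   |                F               
6 of 8 rows are T, so the formula is contingent.

contingent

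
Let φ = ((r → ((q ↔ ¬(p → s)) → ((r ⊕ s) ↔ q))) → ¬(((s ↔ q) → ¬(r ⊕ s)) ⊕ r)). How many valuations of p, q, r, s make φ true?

9

p | q | r | s | (p → s) | ¬(p → s) | (q ↔ ¬(p → s)) | (r ⊕ s) | ((r ⊕ s) ↔ q) | (s ↔ q) | ¬(r ⊕ s) | ((s ↔ q) → ¬(r ⊕ s)) | (((s ↔ q) → ¬(r ⊕ s)) ⊕ r) | ¬(((s ↔ q) → ¬(r ⊕ s)) ⊕ r) | φ
- | - | - | - | ------- | -------- | -------------- | ------- | ------------- | ------- | -------- | -------------------- | -------------------------- | --------------------------- | -
1 | 1 | 1 | 1 |    1    |    0     |       0        |    0    |       0       |    1    |    1     |          1           |             0              |              1              | 1
1 | 1 | 1 | 0 |    0    |    1     |       1        |    1    |       1       |    0    |    0     |          1           |             0              |              1              | 1
1 | 1 | 0 | 1 |    1    |    0     |       0        |    1    |       1       |    1    |    0     |          0           |             0              |              1              | 1
1 | 1 | 0 | 0 |    0    |    1     |       1        |    0    |       0       |    0    |    1     |          1           |             1              |              0              | 0
1 | 0 | 1 | 1 |    1    |    0     |       1        |    0    |       1       |    0    |    1     |          1           |             0              |              1              | 1
1 | 0 | 1 | 0 |    0    |    1     |       0        |    1    |       0       |    1    |    0     |          0           |             1              |              0              | 0
1 | 0 | 0 | 1 |    1    |    0     |       1        |    1    |       0       |    0    |    0     |          1           |             1              |              0              | 0
1 | 0 | 0 | 0 |    0    |    1     |       0        |    0    |       1       |    1    |    1     |          1           |             1              |              0              | 0
0 | 1 | 1 | 1 |    1    |    0     |       0        |    0    |       0       |    1    |    1     |          1           |             0              |              1              | 1
0 | 1 | 1 | 0 |    1    |    0     |       0        |    1    |       1       |    0    |    0     |          1           |             0              |              1              | 1
0 | 1 | 0 | 1 |    1    |    0     |       0        |    1    |       1       |    1    |    0     |          0           |             0              |              1              | 1
0 | 1 | 0 | 0 |    1    |    0     |       0        |    0    |       0       |    0    |    1     |          1           |             1              |              0              | 0
0 | 0 | 1 | 1 |    1    |    0     |       1        |    0    |       1       |    0    |    1     |          1           |             0              |              1              | 1
0 | 0 | 1 | 0 |    1    |    0     |       1        |    1    |       0       |    1    |    0     |          0           |             1              |              0              | 1
0 | 0 | 0 | 1 |    1    |    0     |       1        |    1    |       0       |    0    |    0     |          1           |             1              |              0              | 0
0 | 0 | 0 | 0 |    1    |    0     |       1        |    0    |       1       |    1    |    1     |          1           |             1              |              0              | 0
The formula is true on 9 of the 16 rows.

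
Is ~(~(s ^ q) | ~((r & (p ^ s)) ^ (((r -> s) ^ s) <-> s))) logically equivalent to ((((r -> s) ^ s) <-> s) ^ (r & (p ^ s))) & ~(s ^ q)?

not equivalent

p | q | r | s || φ | ψ
F | F | F | F || F | F
F | F | F | T || F | F
F | F | T | F || F | T
F | F | T | T || T | F
F | T | F | F || F | F
F | T | F | T || F | F
F | T | T | F || T | F
F | T | T | T || F | T
T | F | F | F || F | F
T | F | F | T || F | F
T | F | T | F || F | F
T | F | T | T || F | F
T | T | F | F || F | F
T | T | F | T || F | F
T | T | T | F || F | F
T | T | T | T || F | F
The columns differ at p=F, q=F, r=T, s=F (φ=F, ψ=T), so they are not equivalent.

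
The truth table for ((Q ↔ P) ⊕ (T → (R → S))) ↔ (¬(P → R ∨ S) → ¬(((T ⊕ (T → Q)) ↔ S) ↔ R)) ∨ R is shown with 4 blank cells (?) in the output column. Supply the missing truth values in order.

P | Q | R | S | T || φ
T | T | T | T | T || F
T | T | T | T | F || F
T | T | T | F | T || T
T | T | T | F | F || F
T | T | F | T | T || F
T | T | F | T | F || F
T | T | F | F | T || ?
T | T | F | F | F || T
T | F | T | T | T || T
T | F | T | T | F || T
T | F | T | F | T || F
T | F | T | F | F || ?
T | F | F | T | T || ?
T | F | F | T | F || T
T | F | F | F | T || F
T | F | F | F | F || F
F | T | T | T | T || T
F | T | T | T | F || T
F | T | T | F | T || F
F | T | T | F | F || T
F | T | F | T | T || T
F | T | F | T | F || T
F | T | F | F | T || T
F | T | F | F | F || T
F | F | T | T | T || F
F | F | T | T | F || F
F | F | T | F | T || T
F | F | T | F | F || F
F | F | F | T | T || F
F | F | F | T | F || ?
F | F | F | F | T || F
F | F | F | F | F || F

Row P=T, Q=T, R=F, S=F, T=T: ((Q ↔ P) ⊕ (T → (R → S))) = F, ((¬(P → R ∨ S) → ¬(((T ⊕ (T → Q)) ↔ S) ↔ R)) ∨ R) = T, so the formula = F.
Row P=T, Q=F, R=T, S=F, T=F: ((Q ↔ P) ⊕ (T → (R → S))) = T, ((¬(P → R ∨ S) → ¬(((T ⊕ (T → Q)) ↔ S) ↔ R)) ∨ R) = T, so the formula = T.
Row P=T, Q=F, R=F, S=T, T=T: ((Q ↔ P) ⊕ (T → (R → S))) = T, ((¬(P → R ∨ S) → ¬(((T ⊕ (T → Q)) ↔ S) ↔ R)) ∨ R) = T, so the formula = T.
Row P=F, Q=F, R=F, S=T, T=F: ((Q ↔ P) ⊕ (T → (R → S))) = F, ((¬(P → R ∨ S) → ¬(((T ⊕ (T → Q)) ↔ S) ↔ R)) ∨ R) = T, so the formula = F.

F, T, T, F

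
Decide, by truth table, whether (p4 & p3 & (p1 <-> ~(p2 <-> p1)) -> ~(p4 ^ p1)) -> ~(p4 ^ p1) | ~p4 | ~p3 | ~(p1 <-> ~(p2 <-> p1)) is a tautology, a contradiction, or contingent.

tautology

  p1     p2     p3     p4   |    φ  
 True   True   True   True  |   True
 True   True   True  False  |   True
 True   True  False   True  |   True
 True   True  False  False  |   True
 True  False   True   True  |   True
 True  False   True  False  |   True
 True  False  False   True  |   True
 True  False  False  False  |   True
False   True   True   True  |   True
False   True   True  False  |   True
False   True  False   True  |   True
False   True  False  False  |   True
False  False   True   True  |   True
False  False   True  False  |   True
False  False  False   True  |   True
False  False  False  False  |   True
Every row is True, so the formula is a tautology.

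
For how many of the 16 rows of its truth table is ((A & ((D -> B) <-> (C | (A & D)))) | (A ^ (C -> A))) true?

8

A | B | C | D || φ
T | T | T | T || T
T | T | T | F || T
T | T | F | T || T
T | T | F | F || F
T | F | T | T || F
T | F | T | F || T
T | F | F | T || F
T | F | F | F || F
F | T | T | T || F
F | T | T | F || F
F | T | F | T || T
F | T | F | F || T
F | F | T | T || F
F | F | T | F || F
F | F | F | T || T
F | F | F | F || T
The formula is true on 8 of the 16 rows.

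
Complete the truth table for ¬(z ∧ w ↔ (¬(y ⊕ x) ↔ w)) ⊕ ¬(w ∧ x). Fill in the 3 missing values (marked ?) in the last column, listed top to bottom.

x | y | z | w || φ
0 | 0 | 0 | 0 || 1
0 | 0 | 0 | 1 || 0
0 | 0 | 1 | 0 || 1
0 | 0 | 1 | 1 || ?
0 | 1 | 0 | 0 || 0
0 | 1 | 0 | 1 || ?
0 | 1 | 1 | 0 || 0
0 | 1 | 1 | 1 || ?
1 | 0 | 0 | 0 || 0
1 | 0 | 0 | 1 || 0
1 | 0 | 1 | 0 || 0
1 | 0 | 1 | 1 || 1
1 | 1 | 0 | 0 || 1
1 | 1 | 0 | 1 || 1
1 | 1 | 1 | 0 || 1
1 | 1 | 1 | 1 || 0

Row x=0, y=0, z=1, w=1: ¬(z ∧ w ↔ (¬(y ⊕ x) ↔ w)) = 0, ¬(w ∧ x) = 1, so the formula = 1.
Row x=0, y=1, z=0, w=1: ¬(z ∧ w ↔ (¬(y ⊕ x) ↔ w)) = 0, ¬(w ∧ x) = 1, so the formula = 1.
Row x=0, y=1, z=1, w=1: ¬(z ∧ w ↔ (¬(y ⊕ x) ↔ w)) = 1, ¬(w ∧ x) = 1, so the formula = 0.

1, 1, 0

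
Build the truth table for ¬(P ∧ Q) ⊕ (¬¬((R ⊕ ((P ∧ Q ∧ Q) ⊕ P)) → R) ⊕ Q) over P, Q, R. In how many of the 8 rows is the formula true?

3

  P   |   Q   |   R   ||   φ  
 True |  True |  True || False
 True |  True | False || False
 True | False |  True || False
 True | False | False ||  True
False |  True |  True ||  True
False |  True | False ||  True
False | False |  True || False
False | False | False || False
The formula is true on 3 of the 8 rows.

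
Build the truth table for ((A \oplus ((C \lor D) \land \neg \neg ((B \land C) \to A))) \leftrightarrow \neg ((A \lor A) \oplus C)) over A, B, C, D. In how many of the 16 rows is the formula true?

6

A | B | C | D || (C \lor D) | (B \land C) | ((B \land C) \to A) | \neg ((B \land C) \to A) | (A \lor A) | ((A \lor A) \oplus C) | \neg ((A \lor A) \oplus C) | φ
T | T | T | T ||     T      |      T      |          T          |            F             |     T      |           F           |             T              | F
T | T | T | F ||     T      |      T      |          T          |            F             |     T      |           F           |             T              | F
T | T | F | T ||     T      |      F      |          T          |            F             |     T      |           T           |             F              | T
T | T | F | F ||     F      |      F      |          T          |            F             |     T      |           T           |             F              | F
T | F | T | T ||     T      |      F      |          T          |            F             |     T      |           F           |             T              | F
T | F | T | F ||     T      |      F      |          T          |            F             |     T      |           F           |             T              | F
T | F | F | T ||     T      |      F      |          T          |            F             |     T      |           T           |             F              | T
T | F | F | F ||     F      |      F      |          T          |            F             |     T      |           T           |             F              | F
F | T | T | T ||     T      |      T      |          F          |            T             |     F      |           T           |             F              | T
F | T | T | F ||     T      |      T      |          F          |            T             |     F      |           T           |             F              | T
F | T | F | T ||     T      |      F      |          T          |            F             |     F      |           F           |             T              | T
F | T | F | F ||     F      |      F      |          T          |            F             |     F      |           F           |             T              | F
F | F | T | T ||     T      |      F      |          T          |            F             |     F      |           T           |             F              | F
F | F | T | F ||     T      |      F      |          T          |            F             |     F      |           T           |             F              | F
F | F | F | T ||     T      |      F      |          T          |            F             |     F      |           F           |             T              | T
F | F | F | F ||     F      |      F      |          T          |            F             |     F      |           F           |             T              | F
The formula is true on 6 of the 16 rows.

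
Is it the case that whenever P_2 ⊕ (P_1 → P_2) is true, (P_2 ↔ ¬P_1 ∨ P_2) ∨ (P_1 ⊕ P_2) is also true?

no

P_1  P_2  |  φ  ψ
 0    0   |  1  0
 0    1   |  0  1
 1    0   |  0  1
 1    1   |  0  1
At P_1=0, P_2=0 we have φ true but ψ false, so φ does not entail ψ.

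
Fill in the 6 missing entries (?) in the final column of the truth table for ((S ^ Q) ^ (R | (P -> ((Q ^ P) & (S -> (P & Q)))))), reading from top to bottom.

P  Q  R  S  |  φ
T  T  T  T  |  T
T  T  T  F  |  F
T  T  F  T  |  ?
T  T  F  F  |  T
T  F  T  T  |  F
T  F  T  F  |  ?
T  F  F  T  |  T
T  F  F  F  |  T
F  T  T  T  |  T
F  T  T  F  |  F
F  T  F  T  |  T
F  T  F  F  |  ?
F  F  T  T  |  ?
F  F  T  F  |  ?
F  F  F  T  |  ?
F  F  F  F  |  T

Row P=T, Q=T, R=F, S=T: (S ^ Q) = F, (R | (P -> ((Q ^ P) & (S -> (P & Q))))) = F, so the formula = F.
Row P=T, Q=F, R=T, S=F: (S ^ Q) = F, (R | (P -> ((Q ^ P) & (S -> (P & Q))))) = T, so the formula = T.
Row P=F, Q=T, R=F, S=F: (S ^ Q) = T, (R | (P -> ((Q ^ P) & (S -> (P & Q))))) = T, so the formula = F.
Row P=F, Q=F, R=T, S=T: (S ^ Q) = T, (R | (P -> ((Q ^ P) & (S -> (P & Q))))) = T, so the formula = F.
Row P=F, Q=F, R=T, S=F: (S ^ Q) = F, (R | (P -> ((Q ^ P) & (S -> (P & Q))))) = T, so the formula = T.
Row P=F, Q=F, R=F, S=T: (S ^ Q) = T, (R | (P -> ((Q ^ P) & (S -> (P & Q))))) = T, so the formula = F.

F, T, F, F, T, F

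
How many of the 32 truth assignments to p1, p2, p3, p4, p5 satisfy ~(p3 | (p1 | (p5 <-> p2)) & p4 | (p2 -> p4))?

p1 | p2 | p3 | p4 | p5 | φ
-- | -- | -- | -- | -- | -
T  | T  | T  | T  | T  | F
T  | T  | T  | T  | F  | F
T  | T  | T  | F  | T  | F
T  | T  | T  | F  | F  | F
T  | T  | F  | T  | T  | F
T  | T  | F  | T  | F  | F
T  | T  | F  | F  | T  | T
T  | T  | F  | F  | F  | T
T  | F  | T  | T  | T  | F
T  | F  | T  | T  | F  | F
T  | F  | T  | F  | T  | F
T  | F  | T  | F  | F  | F
T  | F  | F  | T  | T  | F
T  | F  | F  | T  | F  | F
T  | F  | F  | F  | T  | F
T  | F  | F  | F  | F  | F
F  | T  | T  | T  | T  | F
F  | T  | T  | T  | F  | F
F  | T  | T  | F  | T  | F
F  | T  | T  | F  | F  | F
F  | T  | F  | T  | T  | F
F  | T  | F  | T  | F  | F
F  | T  | F  | F  | T  | T
F  | T  | F  | F  | F  | T
F  | F  | T  | T  | T  | F
F  | F  | T  | T  | F  | F
F  | F  | T  | F  | T  | F
F  | F  | T  | F  | F  | F
F  | F  | F  | T  | T  | F
F  | F  | F  | T  | F  | F
F  | F  | F  | F  | T  | F
F  | F  | F  | F  | F  | F
The formula is true on 4 of the 32 rows.

4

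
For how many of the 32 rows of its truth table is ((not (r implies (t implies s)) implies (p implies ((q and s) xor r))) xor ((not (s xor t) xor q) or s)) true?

8

p | q | r | s | t | φ
- | - | - | - | - | -
F | F | F | F | F | F
F | F | F | F | T | T
F | F | F | T | F | F
F | F | F | T | T | F
F | F | T | F | F | F
F | F | T | F | T | T
F | F | T | T | F | F
F | F | T | T | T | F
F | T | F | F | F | T
F | T | F | F | T | F
F | T | F | T | F | F
F | T | F | T | T | F
F | T | T | F | F | T
F | T | T | F | T | F
F | T | T | T | F | F
F | T | T | T | T | F
T | F | F | F | F | F
T | F | F | F | T | T
T | F | F | T | F | F
T | F | F | T | T | F
T | F | T | F | F | F
T | F | T | F | T | T
T | F | T | T | F | F
T | F | T | T | T | F
T | T | F | F | F | T
T | T | F | F | T | F
T | T | F | T | F | F
T | T | F | T | T | F
T | T | T | F | F | T
T | T | T | F | T | F
T | T | T | T | F | F
T | T | T | T | T | F
The formula is true on 8 of the 32 rows.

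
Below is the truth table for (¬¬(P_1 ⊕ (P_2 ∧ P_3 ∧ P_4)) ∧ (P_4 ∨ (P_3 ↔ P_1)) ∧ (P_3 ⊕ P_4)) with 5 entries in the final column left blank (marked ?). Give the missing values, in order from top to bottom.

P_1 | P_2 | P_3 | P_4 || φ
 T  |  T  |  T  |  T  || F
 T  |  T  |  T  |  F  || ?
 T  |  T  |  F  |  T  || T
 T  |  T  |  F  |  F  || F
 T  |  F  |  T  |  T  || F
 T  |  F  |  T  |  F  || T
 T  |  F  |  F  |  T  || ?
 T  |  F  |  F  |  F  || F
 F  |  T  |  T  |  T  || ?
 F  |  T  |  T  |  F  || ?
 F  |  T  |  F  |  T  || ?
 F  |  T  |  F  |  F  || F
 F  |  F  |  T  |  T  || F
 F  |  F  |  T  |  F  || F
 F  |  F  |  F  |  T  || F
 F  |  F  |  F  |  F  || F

Row P_1=T, P_2=T, P_3=T, P_4=F: ¬¬(P_1 ⊕ (P_2 ∧ P_3 ∧ P_4)) = T, (P_4 ∨ (P_3 ↔ P_1)) = T, (P_3 ⊕ P_4) = T, so the formula = T.
Row P_1=T, P_2=F, P_3=F, P_4=T: ¬¬(P_1 ⊕ (P_2 ∧ P_3 ∧ P_4)) = T, (P_4 ∨ (P_3 ↔ P_1)) = T, (P_3 ⊕ P_4) = T, so the formula = T.
Row P_1=F, P_2=T, P_3=T, P_4=T: ¬¬(P_1 ⊕ (P_2 ∧ P_3 ∧ P_4)) = T, (P_4 ∨ (P_3 ↔ P_1)) = T, (P_3 ⊕ P_4) = F, so the formula = F.
Row P_1=F, P_2=T, P_3=T, P_4=F: ¬¬(P_1 ⊕ (P_2 ∧ P_3 ∧ P_4)) = F, (P_4 ∨ (P_3 ↔ P_1)) = F, (P_3 ⊕ P_4) = T, so the formula = F.
Row P_1=F, P_2=T, P_3=F, P_4=T: ¬¬(P_1 ⊕ (P_2 ∧ P_3 ∧ P_4)) = F, (P_4 ∨ (P_3 ↔ P_1)) = T, (P_3 ⊕ P_4) = T, so the formula = F.

T, T, F, F, F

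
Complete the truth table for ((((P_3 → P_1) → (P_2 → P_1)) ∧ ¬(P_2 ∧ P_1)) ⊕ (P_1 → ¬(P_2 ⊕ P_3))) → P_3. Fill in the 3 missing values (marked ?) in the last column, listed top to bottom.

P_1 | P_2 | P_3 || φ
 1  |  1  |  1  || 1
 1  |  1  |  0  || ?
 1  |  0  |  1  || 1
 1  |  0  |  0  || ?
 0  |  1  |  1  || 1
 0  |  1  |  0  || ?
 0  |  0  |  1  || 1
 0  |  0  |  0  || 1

Row P_1=1, P_2=1, P_3=0: ((((P_3 → P_1) → (P_2 → P_1)) ∧ ¬(P_2 ∧ P_1)) ⊕ (P_1 → ¬(P_2 ⊕ P_3))) = 0, so the formula = 1.
Row P_1=1, P_2=0, P_3=0: ((((P_3 → P_1) → (P_2 → P_1)) ∧ ¬(P_2 ∧ P_1)) ⊕ (P_1 → ¬(P_2 ⊕ P_3))) = 0, so the formula = 1.
Row P_1=0, P_2=1, P_3=0: ((((P_3 → P_1) → (P_2 → P_1)) ∧ ¬(P_2 ∧ P_1)) ⊕ (P_1 → ¬(P_2 ⊕ P_3))) = 1, so the formula = 0.

1, 1, 0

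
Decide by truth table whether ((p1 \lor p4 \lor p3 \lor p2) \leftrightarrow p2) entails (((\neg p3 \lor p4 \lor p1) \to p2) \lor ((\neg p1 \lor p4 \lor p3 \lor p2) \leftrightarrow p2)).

no

p1  p2  p3  p4  |  φ  ψ
F   F   F   F   |  T  F
F   F   F   T   |  F  F
F   F   T   F   |  F  T
F   F   T   T   |  F  F
F   T   F   F   |  T  T
F   T   F   T   |  T  T
F   T   T   F   |  T  T
F   T   T   T   |  T  T
T   F   F   F   |  F  T
T   F   F   T   |  F  F
T   F   T   F   |  F  F
T   F   T   T   |  F  F
T   T   F   F   |  T  T
T   T   F   T   |  T  T
T   T   T   F   |  T  T
T   T   T   T   |  T  T
At p1=F, p2=F, p3=F, p4=F we have φ true but ψ false, so φ does not entail ψ.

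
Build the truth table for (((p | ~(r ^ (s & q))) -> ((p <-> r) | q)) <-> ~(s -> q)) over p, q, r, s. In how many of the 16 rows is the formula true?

p  q  r  s  |  φ
T  T  T  T  |  F
T  T  T  F  |  F
T  T  F  T  |  F
T  T  F  F  |  F
T  F  T  T  |  T
T  F  T  F  |  F
T  F  F  T  |  F
T  F  F  F  |  T
F  T  T  T  |  F
F  T  T  F  |  F
F  T  F  T  |  F
F  T  F  F  |  F
F  F  T  T  |  T
F  F  T  F  |  F
F  F  F  T  |  T
F  F  F  F  |  F
The formula is true on 4 of the 16 rows.

4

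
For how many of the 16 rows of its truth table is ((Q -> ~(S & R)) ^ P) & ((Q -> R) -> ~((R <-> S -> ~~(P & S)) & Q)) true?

P  Q  R  S  |  (S & R)  ~(S & R)  (Q -> ~(S & R))  ((Q -> ~(S & R)) ^ P)  (Q -> R)  (P & S)  ~(P & S)  ~~(P & S)  (S -> ~~(P & S))  (R <-> (S -> ~~(P & S)))  φ
F  F  F  F  |     F        T             T                   T               T         F        T          F             T                     F              T
F  F  F  T  |     F        T             T                   T               T         F        T          F             F                     T              T
F  F  T  F  |     F        T             T                   T               T         F        T          F             T                     T              T
F  F  T  T  |     T        F             T                   T               T         F        T          F             F                     F              T
F  T  F  F  |     F        T             T                   T               F         F        T          F             T                     F              T
F  T  F  T  |     F        T             T                   T               F         F        T          F             F                     T              T
F  T  T  F  |     F        T             T                   T               T         F        T          F             T                     T              F
F  T  T  T  |     T        F             F                   F               T         F        T          F             F                     F              F
T  F  F  F  |     F        T             T                   F               T         F        T          F             T                     F              F
T  F  F  T  |     F        T             T                   F               T         T        F          T             T                     F              F
T  F  T  F  |     F        T             T                   F               T         F        T          F             T                     T              F
T  F  T  T  |     T        F             T                   F               T         T        F          T             T                     T              F
T  T  F  F  |     F        T             T                   F               F         F        T          F             T                     F              F
T  T  F  T  |     F        T             T                   F               F         T        F          T             T                     F              F
T  T  T  F  |     F        T             T                   F               T         F        T          F             T                     T              F
T  T  T  T  |     T        F             F                   T               T         T        F          T             T                     T              F
The formula is true on 6 of the 16 rows.

6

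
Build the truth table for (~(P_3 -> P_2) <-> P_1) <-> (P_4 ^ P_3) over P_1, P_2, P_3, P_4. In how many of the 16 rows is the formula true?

8

P_1 | P_2 | P_3 | P_4 || φ
 T  |  T  |  T  |  T  || T
 T  |  T  |  T  |  F  || F
 T  |  T  |  F  |  T  || F
 T  |  T  |  F  |  F  || T
 T  |  F  |  T  |  T  || F
 T  |  F  |  T  |  F  || T
 T  |  F  |  F  |  T  || F
 T  |  F  |  F  |  F  || T
 F  |  T  |  T  |  T  || F
 F  |  T  |  T  |  F  || T
 F  |  T  |  F  |  T  || T
 F  |  T  |  F  |  F  || F
 F  |  F  |  T  |  T  || T
 F  |  F  |  T  |  F  || F
 F  |  F  |  F  |  T  || T
 F  |  F  |  F  |  F  || F
The formula is true on 8 of the 16 rows.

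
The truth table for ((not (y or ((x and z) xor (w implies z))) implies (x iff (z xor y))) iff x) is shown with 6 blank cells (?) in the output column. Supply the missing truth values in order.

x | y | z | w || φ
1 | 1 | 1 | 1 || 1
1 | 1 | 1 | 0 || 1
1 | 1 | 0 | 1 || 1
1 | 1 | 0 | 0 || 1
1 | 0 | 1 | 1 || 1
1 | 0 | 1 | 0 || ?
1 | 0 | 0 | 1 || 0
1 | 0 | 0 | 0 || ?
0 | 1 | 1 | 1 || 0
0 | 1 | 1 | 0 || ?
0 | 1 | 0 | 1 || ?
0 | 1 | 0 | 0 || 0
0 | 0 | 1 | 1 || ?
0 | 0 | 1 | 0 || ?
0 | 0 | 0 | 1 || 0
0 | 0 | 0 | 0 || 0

1, 1, 0, 0, 0, 0

Row x=1, y=0, z=1, w=0: (not (y or ((x and z) xor (w implies z))) implies (x iff (z xor y))) = 1, so the formula = 1.
Row x=1, y=0, z=0, w=0: (not (y or ((x and z) xor (w implies z))) implies (x iff (z xor y))) = 1, so the formula = 1.
Row x=0, y=1, z=1, w=0: (not (y or ((x and z) xor (w implies z))) implies (x iff (z xor y))) = 1, so the formula = 0.
Row x=0, y=1, z=0, w=1: (not (y or ((x and z) xor (w implies z))) implies (x iff (z xor y))) = 1, so the formula = 0.
Row x=0, y=0, z=1, w=1: (not (y or ((x and z) xor (w implies z))) implies (x iff (z xor y))) = 1, so the formula = 0.
Row x=0, y=0, z=1, w=0: (not (y or ((x and z) xor (w implies z))) implies (x iff (z xor y))) = 1, so the formula = 0.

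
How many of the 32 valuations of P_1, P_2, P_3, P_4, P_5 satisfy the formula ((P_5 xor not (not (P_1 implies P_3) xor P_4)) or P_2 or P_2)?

24

P_1 | P_2 | P_3 | P_4 | P_5 || φ
 0  |  0  |  0  |  0  |  0  || 1
 0  |  0  |  0  |  0  |  1  || 0
 0  |  0  |  0  |  1  |  0  || 0
 0  |  0  |  0  |  1  |  1  || 1
 0  |  0  |  1  |  0  |  0  || 1
 0  |  0  |  1  |  0  |  1  || 0
 0  |  0  |  1  |  1  |  0  || 0
 0  |  0  |  1  |  1  |  1  || 1
 0  |  1  |  0  |  0  |  0  || 1
 0  |  1  |  0  |  0  |  1  || 1
 0  |  1  |  0  |  1  |  0  || 1
 0  |  1  |  0  |  1  |  1  || 1
 0  |  1  |  1  |  0  |  0  || 1
 0  |  1  |  1  |  0  |  1  || 1
 0  |  1  |  1  |  1  |  0  || 1
 0  |  1  |  1  |  1  |  1  || 1
 1  |  0  |  0  |  0  |  0  || 0
 1  |  0  |  0  |  0  |  1  || 1
 1  |  0  |  0  |  1  |  0  || 1
 1  |  0  |  0  |  1  |  1  || 0
 1  |  0  |  1  |  0  |  0  || 1
 1  |  0  |  1  |  0  |  1  || 0
 1  |  0  |  1  |  1  |  0  || 0
 1  |  0  |  1  |  1  |  1  || 1
 1  |  1  |  0  |  0  |  0  || 1
 1  |  1  |  0  |  0  |  1  || 1
 1  |  1  |  0  |  1  |  0  || 1
 1  |  1  |  0  |  1  |  1  || 1
 1  |  1  |  1  |  0  |  0  || 1
 1  |  1  |  1  |  0  |  1  || 1
 1  |  1  |  1  |  1  |  0  || 1
 1  |  1  |  1  |  1  |  1  || 1
The formula is true on 24 of the 32 rows.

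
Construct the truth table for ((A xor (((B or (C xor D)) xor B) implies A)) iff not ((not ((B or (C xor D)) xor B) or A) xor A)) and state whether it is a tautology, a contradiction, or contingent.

  A   |   B   |   C   |   D   | (C xor D) | (B or (C xor D)) | ((B or (C xor D)) xor B) | not ((B or (C xor D)) xor B) |   φ  
----- | ----- | ----- | ----- | --------- | ---------------- | ------------------------ | ---------------------------- | -----
 True |  True |  True |  True |   False   |       True       |          False           |             True             | False
 True |  True |  True | False |    True   |       True       |          False           |             True             | False
 True |  True | False |  True |    True   |       True       |          False           |             True             | False
 True |  True | False | False |   False   |       True       |          False           |             True             | False
 True | False |  True |  True |   False   |      False       |          False           |             True             | False
 True | False |  True | False |    True   |       True       |           True           |            False             | False
 True | False | False |  True |    True   |       True       |           True           |            False             | False
 True | False | False | False |   False   |      False       |          False           |             True             | False
False |  True |  True |  True |   False   |       True       |          False           |             True             | False
False |  True |  True | False |    True   |       True       |          False           |             True             | False
False |  True | False |  True |    True   |       True       |          False           |             True             | False
False |  True | False | False |   False   |       True       |          False           |             True             | False
False | False |  True |  True |   False   |      False       |          False           |             True             | False
False | False |  True | False |    True   |       True       |           True           |            False             | False
False | False | False |  True |    True   |       True       |           True           |            False             | False
False | False | False | False |   False   |      False       |          False           |             True             | False
Every row is False, so the formula is a contradiction.

contradiction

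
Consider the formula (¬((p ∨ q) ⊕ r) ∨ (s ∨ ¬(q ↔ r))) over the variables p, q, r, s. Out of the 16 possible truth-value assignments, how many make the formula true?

p | q | r | s | (p ∨ q) | ((p ∨ q) ⊕ r) | ¬((p ∨ q) ⊕ r) | (q ↔ r) | ¬(q ↔ r) | (s ∨ ¬(q ↔ r)) | φ
- | - | - | - | ------- | ------------- | -------------- | ------- | -------- | -------------- | -
T | T | T | T |    T    |       F       |       T        |    T    |    F     |       T        | T
T | T | T | F |    T    |       F       |       T        |    T    |    F     |       F        | T
T | T | F | T |    T    |       T       |       F        |    F    |    T     |       T        | T
T | T | F | F |    T    |       T       |       F        |    F    |    T     |       T        | T
T | F | T | T |    T    |       F       |       T        |    F    |    T     |       T        | T
T | F | T | F |    T    |       F       |       T        |    F    |    T     |       T        | T
T | F | F | T |    T    |       T       |       F        |    T    |    F     |       T        | T
T | F | F | F |    T    |       T       |       F        |    T    |    F     |       F        | F
F | T | T | T |    T    |       F       |       T        |    T    |    F     |       T        | T
F | T | T | F |    T    |       F       |       T        |    T    |    F     |       F        | T
F | T | F | T |    T    |       T       |       F        |    F    |    T     |       T        | T
F | T | F | F |    T    |       T       |       F        |    F    |    T     |       T        | T
F | F | T | T |    F    |       T       |       F        |    F    |    T     |       T        | T
F | F | T | F |    F    |       T       |       F        |    F    |    T     |       T        | T
F | F | F | T |    F    |       F       |       T        |    T    |    F     |       T        | T
F | F | F | F |    F    |       F       |       T        |    T    |    F     |       F        | T
The formula is true on 15 of the 16 rows.

15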